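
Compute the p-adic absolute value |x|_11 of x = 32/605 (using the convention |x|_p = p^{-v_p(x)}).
|32/605|_11 = 121

Step 1 — compute v_11(x) by factoring powers of 11 out of the numerator and denominator: v_11(32/605) = -2. Step 2 — apply |x|_p = p^{-v_p(x)} = 11^{2} = 121.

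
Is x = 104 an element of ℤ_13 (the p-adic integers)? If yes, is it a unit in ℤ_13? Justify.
x ∈ ℤ_13 but not a unit; v_13(x) = 1 > 0

ℤ_13 = {x ∈ ℚ_13 : v_13(x) ≥ 0} and ℤ_13^× = {x ∈ ℤ_13 : v_13(x) = 0}. Here v_13(104) = v_13(num) − v_13(den) = 1; compare against these criteria.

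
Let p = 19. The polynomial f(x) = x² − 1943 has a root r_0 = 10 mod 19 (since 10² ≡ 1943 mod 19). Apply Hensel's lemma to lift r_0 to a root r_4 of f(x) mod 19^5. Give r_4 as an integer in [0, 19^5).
r_4 = 1597834 (mod 2476099)

Hensel's recurrence: r_{i+1} = r_i − f(r_i)·(f′(r_i))^{-1} mod 19^{i+2}, with f′(x) = 2x. Iterate:
  r_0 = 10 (mod 19)
  r_1 = 48 (mod 361)
  r_2 = 6546 (mod 6859)
  r_3 = 33982 (mod 130321)
  r_4 = 1597834 (mod 2476099)
Final: r_4 = 1597834, and one checks f(r_4) ≡ 0 mod 19^5.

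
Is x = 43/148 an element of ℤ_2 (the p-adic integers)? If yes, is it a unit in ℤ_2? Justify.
x ∉ ℤ_2 (v_2(x) = -2 < 0)

ℤ_2 = {x ∈ ℚ_2 : v_2(x) ≥ 0} and ℤ_2^× = {x ∈ ℤ_2 : v_2(x) = 0}. Here v_2(43/148) = v_2(num) − v_2(den) = -2; compare against these criteria.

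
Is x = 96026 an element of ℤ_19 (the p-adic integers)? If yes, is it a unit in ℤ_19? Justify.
x ∈ ℤ_19 but not a unit; v_19(x) = 3 > 0

ℤ_19 = {x ∈ ℚ_19 : v_19(x) ≥ 0} and ℤ_19^× = {x ∈ ℤ_19 : v_19(x) = 0}. Here v_19(96026) = v_19(num) − v_19(den) = 3; compare against these criteria.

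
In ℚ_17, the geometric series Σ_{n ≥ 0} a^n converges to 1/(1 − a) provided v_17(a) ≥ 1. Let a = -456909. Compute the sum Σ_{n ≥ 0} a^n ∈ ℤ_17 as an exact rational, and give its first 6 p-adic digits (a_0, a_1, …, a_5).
Σ a^n = 1/(1 − a) = 1/456910;  first 6 digits = (1, 0, 0, 9, 11, 16)

v_17(a) = 3 ≥ 1, so the series converges in ℤ_17 to 1/(1 − a) = 1/(1 − (-456909)) = 1/456910. Expand this rational in ℤ_17: compute digits iteratively via d_i = x_i mod 17, x_{i+1} = (x_i − d_i)/17. The first 6 digits are (1, 0, 0, 9, 11, 16).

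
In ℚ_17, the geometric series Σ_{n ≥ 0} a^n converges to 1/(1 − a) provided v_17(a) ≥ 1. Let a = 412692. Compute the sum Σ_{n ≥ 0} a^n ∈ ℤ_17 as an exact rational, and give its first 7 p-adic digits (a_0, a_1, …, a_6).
Σ a^n = 1/(1 − a) = -1/412691;  first 7 digits = (1, 0, 0, 16, 4, 0, 1)

v_17(a) = 3 ≥ 1, so the series converges in ℤ_17 to 1/(1 − a) = 1/(1 − 412692) = -1/412691. Expand this rational in ℤ_17: compute digits iteratively via d_i = x_i mod 17, x_{i+1} = (x_i − d_i)/17. The first 7 digits are (1, 0, 0, 16, 4, 0, 1).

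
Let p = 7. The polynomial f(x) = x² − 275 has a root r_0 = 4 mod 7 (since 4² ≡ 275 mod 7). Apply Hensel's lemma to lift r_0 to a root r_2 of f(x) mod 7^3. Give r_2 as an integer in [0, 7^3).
r_2 = 312 (mod 343)

Hensel's recurrence: r_{i+1} = r_i − f(r_i)·(f′(r_i))^{-1} mod 7^{i+2}, with f′(x) = 2x. Iterate:
  r_0 = 4 (mod 7)
  r_1 = 18 (mod 49)
  r_2 = 312 (mod 343)
Final: r_2 = 312, and one checks f(r_2) ≡ 0 mod 7^3.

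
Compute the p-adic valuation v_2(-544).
v_2(-544) = 5

v_2(n) is the largest exponent k such that 2^k divides n. Factor out: -544 = -2^5 · 17. (Sign doesn't affect v_p.) So v_2(-544) = 5.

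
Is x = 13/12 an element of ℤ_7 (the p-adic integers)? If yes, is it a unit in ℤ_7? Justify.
x ∈ ℤ_7^× (unit); v_7(x) = 0

ℤ_7 = {x ∈ ℚ_7 : v_7(x) ≥ 0} and ℤ_7^× = {x ∈ ℤ_7 : v_7(x) = 0}. Here v_7(13/12) = v_7(num) − v_7(den) = 0; compare against these criteria.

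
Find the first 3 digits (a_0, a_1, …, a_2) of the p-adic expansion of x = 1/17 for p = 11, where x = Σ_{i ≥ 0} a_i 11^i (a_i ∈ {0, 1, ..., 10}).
(a_0, …, a_2) = (2, 5, 6)

v_11(1/17) = 0 (numerator and denominator both coprime to 11), so x ∈ ℤ_11^×. Compute digits iteratively via a_i = x_i mod 11, x_{i+1} = (x_i − a_i)/11, with x_0 = x:
  x_0 = 1/17;  a_0 = 2;  x_1 = (x_0 − 2)/11 = -3/17
  x_1 = -3/17;  a_1 = 5;  x_2 = (x_1 − 5)/11 = -8/17
  x_2 = -8/17;  a_2 = 6;  x_3 = (x_2 − 6)/11 = -10/17
Digits: (2, 5, 6).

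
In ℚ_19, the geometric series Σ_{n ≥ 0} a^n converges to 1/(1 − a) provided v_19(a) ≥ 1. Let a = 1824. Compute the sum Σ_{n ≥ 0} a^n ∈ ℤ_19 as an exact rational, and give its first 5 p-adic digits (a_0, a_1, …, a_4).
Σ a^n = 1/(1 − a) = -1/1823;  first 5 digits = (1, 1, 6, 11, 3)

v_19(a) = 1 ≥ 1, so the series converges in ℤ_19 to 1/(1 − a) = 1/(1 − 1824) = -1/1823. Expand this rational in ℤ_19: compute digits iteratively via d_i = x_i mod 19, x_{i+1} = (x_i − d_i)/19. The first 5 digits are (1, 1, 6, 11, 3).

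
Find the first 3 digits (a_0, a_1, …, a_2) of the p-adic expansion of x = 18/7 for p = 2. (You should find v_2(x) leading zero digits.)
(a_0, …, a_2) = (0, 1, 1)

v_2(18/7) = 1, so a_0 = ... = a_0 = 0. Factor out: x = 2^1 · u with u = 9/7 a unit in ℤ_2. Expand u iteratively via a_{v+i} = u_i mod 2, u_{i+1} = (u_i − a_{v+i})/2:
  u_0 = 9/7;  a_1 = 1;  u_1 = (u_0 − 1)/2 = 1/7
  u_1 = 1/7;  a_2 = 1;  u_2 = (u_1 − 1)/2 = -3/7
Digits: (0, 1, 1).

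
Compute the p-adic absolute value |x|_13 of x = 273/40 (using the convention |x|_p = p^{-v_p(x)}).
|273/40|_13 = 1/13

Step 1 — compute v_13(x) by factoring powers of 13 out of the numerator and denominator: v_13(273/40) = 1. Step 2 — apply |x|_p = p^{-v_p(x)} = 13^{-1} = 1/13.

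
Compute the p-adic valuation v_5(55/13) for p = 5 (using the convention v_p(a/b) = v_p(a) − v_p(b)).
v_5(55/13) = 1

Factor powers of 5 from the numerator and denominator of the reduced fraction: 55 = 5^1 · 11 and 13 = 5^0 · 13. Apply v_p(a/b) = v_p(a) − v_p(b): v_5(55/13) = 1 − 0 = 1.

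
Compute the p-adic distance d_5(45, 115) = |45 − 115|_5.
d_5(45, 115) = 1/5

Step 1 — x − y = 45 − 115 = -70. Step 2 — v_5(-70) = 1 (factor: -70 = −(5^1 · 14); the sign does not affect v_p). Step 3 — |x − y|_5 = 5^{-1} = 1/5.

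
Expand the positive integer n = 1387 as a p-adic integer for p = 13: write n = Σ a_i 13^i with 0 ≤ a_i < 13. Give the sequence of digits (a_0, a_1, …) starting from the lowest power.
(a_0, a_1, …) = (9, 2, 8)

Repeated division by 13 gives the digits low-to-high: 1387 = 9 + 2·13^1 + 8·13^2. Digit sequence: (9, 2, 8).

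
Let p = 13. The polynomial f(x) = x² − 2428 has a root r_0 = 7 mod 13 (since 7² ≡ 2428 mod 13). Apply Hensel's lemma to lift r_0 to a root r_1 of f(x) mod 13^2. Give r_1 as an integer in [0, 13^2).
r_1 = 20 (mod 169)

Hensel's recurrence: r_{i+1} = r_i − f(r_i)·(f′(r_i))^{-1} mod 13^{i+2}, with f′(x) = 2x. Iterate:
  r_0 = 7 (mod 13)
  r_1 = 20 (mod 169)
Final: r_1 = 20, and one checks f(r_1) ≡ 0 mod 13^2.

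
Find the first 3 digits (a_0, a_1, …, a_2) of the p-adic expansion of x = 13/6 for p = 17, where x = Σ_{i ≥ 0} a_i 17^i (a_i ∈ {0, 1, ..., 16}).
(a_0, …, a_2) = (5, 14, 2)

v_17(13/6) = 0 (numerator and denominator both coprime to 17), so x ∈ ℤ_17^×. Compute digits iteratively via a_i = x_i mod 17, x_{i+1} = (x_i − a_i)/17, with x_0 = x:
  x_0 = 13/6;  a_0 = 5;  x_1 = (x_0 − 5)/17 = -1/6
  x_1 = -1/6;  a_1 = 14;  x_2 = (x_1 − 14)/17 = -5/6
  x_2 = -5/6;  a_2 = 2;  x_3 = (x_2 − 2)/17 = -1/6
Digits: (5, 14, 2).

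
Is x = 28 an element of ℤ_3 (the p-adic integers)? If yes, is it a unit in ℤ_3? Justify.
x ∈ ℤ_3^× (unit); v_3(x) = 0

ℤ_3 = {x ∈ ℚ_3 : v_3(x) ≥ 0} and ℤ_3^× = {x ∈ ℤ_3 : v_3(x) = 0}. Here v_3(28) = v_3(num) − v_3(den) = 0; compare against these criteria.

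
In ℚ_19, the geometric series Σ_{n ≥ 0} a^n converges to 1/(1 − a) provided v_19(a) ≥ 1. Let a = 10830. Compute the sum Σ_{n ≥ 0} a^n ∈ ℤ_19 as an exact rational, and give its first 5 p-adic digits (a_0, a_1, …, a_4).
Σ a^n = 1/(1 − a) = -1/10829;  first 5 digits = (1, 0, 11, 1, 7)

v_19(a) = 2 ≥ 1, so the series converges in ℤ_19 to 1/(1 − a) = 1/(1 − 10830) = -1/10829. Expand this rational in ℤ_19: compute digits iteratively via d_i = x_i mod 19, x_{i+1} = (x_i − d_i)/19. The first 5 digits are (1, 0, 11, 1, 7).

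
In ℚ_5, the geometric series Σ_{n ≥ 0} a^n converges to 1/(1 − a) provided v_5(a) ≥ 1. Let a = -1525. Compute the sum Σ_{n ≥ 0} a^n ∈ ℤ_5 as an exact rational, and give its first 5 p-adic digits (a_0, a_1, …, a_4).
Σ a^n = 1/(1 − a) = 1/1526;  first 5 digits = (1, 0, 4, 2, 3)

v_5(a) = 2 ≥ 1, so the series converges in ℤ_5 to 1/(1 − a) = 1/(1 − (-1525)) = 1/1526. Expand this rational in ℤ_5: compute digits iteratively via d_i = x_i mod 5, x_{i+1} = (x_i − d_i)/5. The first 5 digits are (1, 0, 4, 2, 3).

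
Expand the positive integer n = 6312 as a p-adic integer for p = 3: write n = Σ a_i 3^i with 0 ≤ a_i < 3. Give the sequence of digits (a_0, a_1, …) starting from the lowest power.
(a_0, a_1, …) = (0, 1, 2, 2, 2, 1, 2, 2)

Repeated division by 3 gives the digits low-to-high: 6312 = 1·3^1 + 2·3^2 + 2·3^3 + 2·3^4 + 1·3^5 + 2·3^6 + 2·3^7. Digit sequence: (0, 1, 2, 2, 2, 1, 2, 2).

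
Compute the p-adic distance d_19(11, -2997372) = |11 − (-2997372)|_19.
d_19(11, -2997372) = 1/130321

Step 1 — x − y = 11 − (-2997372) = 2997383. Step 2 — v_19(2997383) = 4 (factor: 2997383 = (19^4 · 23); the sign does not affect v_p). Step 3 — |x − y|_19 = 19^{-4} = 1/130321.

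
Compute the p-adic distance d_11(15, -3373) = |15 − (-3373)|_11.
d_11(15, -3373) = 1/121

Step 1 — x − y = 15 − (-3373) = 3388. Step 2 — v_11(3388) = 2 (factor: 3388 = (11^2 · 28); the sign does not affect v_p). Step 3 — |x − y|_11 = 11^{-2} = 1/121.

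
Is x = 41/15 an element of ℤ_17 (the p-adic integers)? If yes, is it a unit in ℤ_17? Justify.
x ∈ ℤ_17^× (unit); v_17(x) = 0

ℤ_17 = {x ∈ ℚ_17 : v_17(x) ≥ 0} and ℤ_17^× = {x ∈ ℤ_17 : v_17(x) = 0}. Here v_17(41/15) = v_17(num) − v_17(den) = 0; compare against these criteria.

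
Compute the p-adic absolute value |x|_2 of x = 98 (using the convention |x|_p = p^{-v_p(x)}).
|98|_2 = 1/2

Step 1 — compute v_2(x) by factoring powers of 2 out of the numerator and denominator: v_2(98) = 1. Step 2 — apply |x|_p = p^{-v_p(x)} = 2^{-1} = 1/2.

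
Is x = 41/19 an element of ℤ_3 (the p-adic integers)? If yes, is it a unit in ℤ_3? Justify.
x ∈ ℤ_3^× (unit); v_3(x) = 0

ℤ_3 = {x ∈ ℚ_3 : v_3(x) ≥ 0} and ℤ_3^× = {x ∈ ℤ_3 : v_3(x) = 0}. Here v_3(41/19) = v_3(num) − v_3(den) = 0; compare against these criteria.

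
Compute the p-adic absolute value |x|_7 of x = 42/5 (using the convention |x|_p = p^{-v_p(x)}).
|42/5|_7 = 1/7

Step 1 — compute v_7(x) by factoring powers of 7 out of the numerator and denominator: v_7(42/5) = 1. Step 2 — apply |x|_p = p^{-v_p(x)} = 7^{-1} = 1/7.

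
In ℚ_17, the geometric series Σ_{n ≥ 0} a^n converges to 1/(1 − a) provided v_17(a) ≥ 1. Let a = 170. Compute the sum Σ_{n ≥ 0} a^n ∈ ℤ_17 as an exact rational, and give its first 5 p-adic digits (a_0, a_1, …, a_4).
Σ a^n = 1/(1 − a) = -1/169;  first 5 digits = (1, 10, 15, 2, 12)

v_17(a) = 1 ≥ 1, so the series converges in ℤ_17 to 1/(1 − a) = 1/(1 − 170) = -1/169. Expand this rational in ℤ_17: compute digits iteratively via d_i = x_i mod 17, x_{i+1} = (x_i − d_i)/17. The first 5 digits are (1, 10, 15, 2, 12).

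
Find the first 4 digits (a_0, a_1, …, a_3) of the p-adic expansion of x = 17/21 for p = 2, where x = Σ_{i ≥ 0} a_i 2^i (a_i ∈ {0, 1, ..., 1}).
(a_0, …, a_3) = (1, 0, 1, 1)

v_2(17/21) = 0 (numerator and denominator both coprime to 2), so x ∈ ℤ_2^×. Compute digits iteratively via a_i = x_i mod 2, x_{i+1} = (x_i − a_i)/2, with x_0 = x:
  x_0 = 17/21;  a_0 = 1;  x_1 = (x_0 − 1)/2 = -2/21
  x_1 = -2/21;  a_1 = 0;  x_2 = (x_1 − 0)/2 = -1/21
  x_2 = -1/21;  a_2 = 1;  x_3 = (x_2 − 1)/2 = -11/21
  x_3 = -11/21;  a_3 = 1;  x_4 = (x_3 − 1)/2 = -16/21
Digits: (1, 0, 1, 1).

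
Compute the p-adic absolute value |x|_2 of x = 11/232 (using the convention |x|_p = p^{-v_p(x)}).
|11/232|_2 = 8

Step 1 — compute v_2(x) by factoring powers of 2 out of the numerator and denominator: v_2(11/232) = -3. Step 2 — apply |x|_p = p^{-v_p(x)} = 2^{3} = 8.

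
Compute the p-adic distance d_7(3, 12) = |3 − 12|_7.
d_7(3, 12) = 1

Step 1 — x − y = 3 − 12 = -9. Step 2 — v_7(-9) = 0 (factor: -9 = −(7^0 · 9); the sign does not affect v_p). Step 3 — |x − y|_7 = 7^{0} = 1.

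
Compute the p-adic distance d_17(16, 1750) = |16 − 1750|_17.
d_17(16, 1750) = 1/289

Step 1 — x − y = 16 − 1750 = -1734. Step 2 — v_17(-1734) = 2 (factor: -1734 = −(17^2 · 6); the sign does not affect v_p). Step 3 — |x − y|_17 = 17^{-2} = 1/289.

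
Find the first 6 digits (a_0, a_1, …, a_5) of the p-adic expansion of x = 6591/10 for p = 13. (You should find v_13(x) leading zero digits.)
(a_0, …, a_5) = (0, 0, 0, 12, 3, 1)

v_13(6591/10) = 3, so a_0 = ... = a_2 = 0. Factor out: x = 13^3 · u with u = 3/10 a unit in ℤ_13. Expand u iteratively via a_{v+i} = u_i mod 13, u_{i+1} = (u_i − a_{v+i})/13:
  u_0 = 3/10;  a_3 = 12;  u_1 = (u_0 − 12)/13 = -9/10
  u_1 = -9/10;  a_4 = 3;  u_2 = (u_1 − 3)/13 = -3/10
  u_2 = -3/10;  a_5 = 1;  u_3 = (u_2 − 1)/13 = -1/10
Digits: (0, 0, 0, 12, 3, 1).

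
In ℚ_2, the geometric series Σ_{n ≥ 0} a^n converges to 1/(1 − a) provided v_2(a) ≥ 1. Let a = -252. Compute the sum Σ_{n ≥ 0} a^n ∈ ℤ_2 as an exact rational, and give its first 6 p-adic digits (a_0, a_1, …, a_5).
Σ a^n = 1/(1 − a) = 1/253;  first 6 digits = (1, 0, 1, 0, 1, 0)

v_2(a) = 2 ≥ 1, so the series converges in ℤ_2 to 1/(1 − a) = 1/(1 − (-252)) = 1/253. Expand this rational in ℤ_2: compute digits iteratively via d_i = x_i mod 2, x_{i+1} = (x_i − d_i)/2. The first 6 digits are (1, 0, 1, 0, 1, 0).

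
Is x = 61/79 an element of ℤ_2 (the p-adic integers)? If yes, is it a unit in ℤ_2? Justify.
x ∈ ℤ_2^× (unit); v_2(x) = 0

ℤ_2 = {x ∈ ℚ_2 : v_2(x) ≥ 0} and ℤ_2^× = {x ∈ ℤ_2 : v_2(x) = 0}. Here v_2(61/79) = v_2(num) − v_2(den) = 0; compare against these criteria.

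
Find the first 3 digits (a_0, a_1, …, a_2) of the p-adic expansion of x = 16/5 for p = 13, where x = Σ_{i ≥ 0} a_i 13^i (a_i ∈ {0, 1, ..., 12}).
(a_0, …, a_2) = (11, 2, 5)

v_13(16/5) = 0 (numerator and denominator both coprime to 13), so x ∈ ℤ_13^×. Compute digits iteratively via a_i = x_i mod 13, x_{i+1} = (x_i − a_i)/13, with x_0 = x:
  x_0 = 16/5;  a_0 = 11;  x_1 = (x_0 − 11)/13 = -3/5
  x_1 = -3/5;  a_1 = 2;  x_2 = (x_1 − 2)/13 = -1/5
  x_2 = -1/5;  a_2 = 5;  x_3 = (x_2 − 5)/13 = -2/5
Digits: (11, 2, 5).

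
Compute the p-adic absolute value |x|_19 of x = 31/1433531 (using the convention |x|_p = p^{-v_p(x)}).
|31/1433531|_19 = 130321

Step 1 — compute v_19(x) by factoring powers of 19 out of the numerator and denominator: v_19(31/1433531) = -4. Step 2 — apply |x|_p = p^{-v_p(x)} = 19^{4} = 130321.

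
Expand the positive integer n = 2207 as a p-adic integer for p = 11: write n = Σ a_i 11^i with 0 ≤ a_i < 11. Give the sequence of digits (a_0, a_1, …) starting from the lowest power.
(a_0, a_1, …) = (7, 2, 7, 1)

Repeated division by 11 gives the digits low-to-high: 2207 = 7 + 2·11^1 + 7·11^2 + 1·11^3. Digit sequence: (7, 2, 7, 1).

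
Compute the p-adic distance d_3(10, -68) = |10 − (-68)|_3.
d_3(10, -68) = 1/3

Step 1 — x − y = 10 − (-68) = 78. Step 2 — v_3(78) = 1 (factor: 78 = (3^1 · 26); the sign does not affect v_p). Step 3 — |x − y|_3 = 3^{-1} = 1/3.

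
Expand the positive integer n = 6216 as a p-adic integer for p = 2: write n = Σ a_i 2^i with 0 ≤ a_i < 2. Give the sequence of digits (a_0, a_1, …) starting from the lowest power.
(a_0, a_1, …) = (0, 0, 0, 1, 0, 0, 1, 0, 0, 0, 0, 1, 1)

Repeated division by 2 gives the digits low-to-high: 6216 = 1·2^3 + 1·2^6 + 1·2^11 + 1·2^12. Digit sequence: (0, 0, 0, 1, 0, 0, 1, 0, 0, 0, 0, 1, 1).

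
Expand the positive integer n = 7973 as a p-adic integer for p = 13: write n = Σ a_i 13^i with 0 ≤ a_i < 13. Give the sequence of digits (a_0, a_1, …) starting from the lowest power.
(a_0, a_1, …) = (4, 2, 8, 3)

Repeated division by 13 gives the digits low-to-high: 7973 = 4 + 2·13^1 + 8·13^2 + 3·13^3. Digit sequence: (4, 2, 8, 3).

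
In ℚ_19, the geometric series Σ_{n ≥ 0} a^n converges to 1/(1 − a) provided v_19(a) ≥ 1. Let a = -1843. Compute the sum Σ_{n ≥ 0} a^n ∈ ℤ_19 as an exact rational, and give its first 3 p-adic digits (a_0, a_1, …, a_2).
Σ a^n = 1/(1 − a) = 1/1844;  first 3 digits = (1, 17, 17)

v_19(a) = 1 ≥ 1, so the series converges in ℤ_19 to 1/(1 − a) = 1/(1 − (-1843)) = 1/1844. Expand this rational in ℤ_19: compute digits iteratively via d_i = x_i mod 19, x_{i+1} = (x_i − d_i)/19. The first 3 digits are (1, 17, 17).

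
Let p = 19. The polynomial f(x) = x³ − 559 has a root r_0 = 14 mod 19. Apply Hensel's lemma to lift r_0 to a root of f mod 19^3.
r_2 = 1116 (mod 6859)

Hensel: r_{i+1} = r_i − f(r_i)/f′(r_i) mod 19^{i+2}, where f′(x) = 3x². Iterate:
  r_0 = 14 (mod 19)
  r_1 = 33 (mod 361)
  r_2 = 1116 (mod 6859)
Final: r = 1116 with f(r) ≡ 0 mod 19^3.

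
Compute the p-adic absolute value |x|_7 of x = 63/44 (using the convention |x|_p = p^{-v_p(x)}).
|63/44|_7 = 1/7

Step 1 — compute v_7(x) by factoring powers of 7 out of the numerator and denominator: v_7(63/44) = 1. Step 2 — apply |x|_p = p^{-v_p(x)} = 7^{-1} = 1/7.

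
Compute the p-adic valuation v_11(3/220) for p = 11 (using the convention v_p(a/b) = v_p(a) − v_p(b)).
v_11(3/220) = -1

Factor powers of 11 from the numerator and denominator of the reduced fraction: 3 = 11^0 · 3 and 220 = 11^1 · 20. Apply v_p(a/b) = v_p(a) − v_p(b): v_11(3/220) = 0 − 1 = -1.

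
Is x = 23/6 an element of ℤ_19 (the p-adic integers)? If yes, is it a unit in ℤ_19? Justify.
x ∈ ℤ_19^× (unit); v_19(x) = 0

ℤ_19 = {x ∈ ℚ_19 : v_19(x) ≥ 0} and ℤ_19^× = {x ∈ ℤ_19 : v_19(x) = 0}. Here v_19(23/6) = v_19(num) − v_19(den) = 0; compare against these criteria.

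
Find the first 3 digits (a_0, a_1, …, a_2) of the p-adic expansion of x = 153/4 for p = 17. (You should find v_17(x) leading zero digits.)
(a_0, …, a_2) = (0, 15, 12)

v_17(153/4) = 1, so a_0 = ... = a_0 = 0. Factor out: x = 17^1 · u with u = 9/4 a unit in ℤ_17. Expand u iteratively via a_{v+i} = u_i mod 17, u_{i+1} = (u_i − a_{v+i})/17:
  u_0 = 9/4;  a_1 = 15;  u_1 = (u_0 − 15)/17 = -3/4
  u_1 = -3/4;  a_2 = 12;  u_2 = (u_1 − 12)/17 = -3/4
Digits: (0, 15, 12).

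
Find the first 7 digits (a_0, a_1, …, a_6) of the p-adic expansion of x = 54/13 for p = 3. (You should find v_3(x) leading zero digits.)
(a_0, …, a_6) = (0, 0, 0, 2, 1, 2, 1)

v_3(54/13) = 3, so a_0 = ... = a_2 = 0. Factor out: x = 3^3 · u with u = 2/13 a unit in ℤ_3. Expand u iteratively via a_{v+i} = u_i mod 3, u_{i+1} = (u_i − a_{v+i})/3:
  u_0 = 2/13;  a_3 = 2;  u_1 = (u_0 − 2)/3 = -8/13
  u_1 = -8/13;  a_4 = 1;  u_2 = (u_1 − 1)/3 = -7/13
  u_2 = -7/13;  a_5 = 2;  u_3 = (u_2 − 2)/3 = -11/13
  u_3 = -11/13;  a_6 = 1;  u_4 = (u_3 − 1)/3 = -8/13
Digits: (0, 0, 0, 2, 1, 2, 1).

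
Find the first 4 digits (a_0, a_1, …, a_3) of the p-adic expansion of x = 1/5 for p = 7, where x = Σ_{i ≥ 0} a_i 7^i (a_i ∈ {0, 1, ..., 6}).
(a_0, …, a_3) = (3, 1, 4, 5)

v_7(1/5) = 0 (numerator and denominator both coprime to 7), so x ∈ ℤ_7^×. Compute digits iteratively via a_i = x_i mod 7, x_{i+1} = (x_i − a_i)/7, with x_0 = x:
  x_0 = 1/5;  a_0 = 3;  x_1 = (x_0 − 3)/7 = -2/5
  x_1 = -2/5;  a_1 = 1;  x_2 = (x_1 − 1)/7 = -1/5
  x_2 = -1/5;  a_2 = 4;  x_3 = (x_2 − 4)/7 = -3/5
  x_3 = -3/5;  a_3 = 5;  x_4 = (x_3 − 5)/7 = -4/5
Digits: (3, 1, 4, 5).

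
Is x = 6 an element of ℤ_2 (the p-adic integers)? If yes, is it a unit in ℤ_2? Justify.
x ∈ ℤ_2 but not a unit; v_2(x) = 1 > 0

ℤ_2 = {x ∈ ℚ_2 : v_2(x) ≥ 0} and ℤ_2^× = {x ∈ ℤ_2 : v_2(x) = 0}. Here v_2(6) = v_2(num) − v_2(den) = 1; compare against these criteria.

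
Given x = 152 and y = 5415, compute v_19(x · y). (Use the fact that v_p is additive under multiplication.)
v_19(823080) = 3

v_p(x) = 1 (factor: 152 = 19^1 · 8); v_p(y) = 2 (factor: 5415 = 19^2 · 15). Additivity: v_p(xy) = v_p(x) + v_p(y) = 1 + 2 = 3. (Direct check: xy = 823080 = 19^3 · (120).)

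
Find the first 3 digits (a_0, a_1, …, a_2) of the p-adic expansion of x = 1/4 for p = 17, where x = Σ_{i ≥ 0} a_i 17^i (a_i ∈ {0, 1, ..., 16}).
(a_0, …, a_2) = (13, 12, 12)

v_17(1/4) = 0 (numerator and denominator both coprime to 17), so x ∈ ℤ_17^×. Compute digits iteratively via a_i = x_i mod 17, x_{i+1} = (x_i − a_i)/17, with x_0 = x:
  x_0 = 1/4;  a_0 = 13;  x_1 = (x_0 − 13)/17 = -3/4
  x_1 = -3/4;  a_1 = 12;  x_2 = (x_1 − 12)/17 = -3/4
  x_2 = -3/4;  a_2 = 12;  x_3 = (x_2 − 12)/17 = -3/4
Digits: (13, 12, 12).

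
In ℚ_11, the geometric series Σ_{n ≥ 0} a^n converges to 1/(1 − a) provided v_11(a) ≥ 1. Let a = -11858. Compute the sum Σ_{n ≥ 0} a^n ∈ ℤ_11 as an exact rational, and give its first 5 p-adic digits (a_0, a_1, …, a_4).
Σ a^n = 1/(1 − a) = 1/11859;  first 5 digits = (1, 0, 1, 2, 0)

v_11(a) = 2 ≥ 1, so the series converges in ℤ_11 to 1/(1 − a) = 1/(1 − (-11858)) = 1/11859. Expand this rational in ℤ_11: compute digits iteratively via d_i = x_i mod 11, x_{i+1} = (x_i − d_i)/11. The first 5 digits are (1, 0, 1, 2, 0).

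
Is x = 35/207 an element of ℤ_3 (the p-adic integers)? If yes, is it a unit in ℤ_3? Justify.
x ∉ ℤ_3 (v_3(x) = -2 < 0)

ℤ_3 = {x ∈ ℚ_3 : v_3(x) ≥ 0} and ℤ_3^× = {x ∈ ℤ_3 : v_3(x) = 0}. Here v_3(35/207) = v_3(num) − v_3(den) = -2; compare against these criteria.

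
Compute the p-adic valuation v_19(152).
v_19(152) = 1

v_19(n) is the largest exponent k such that 19^k divides n. Factor out: 152 = 19^1 · 8. (Sign doesn't affect v_p.) So v_19(152) = 1.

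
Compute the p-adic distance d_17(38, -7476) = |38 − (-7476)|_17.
d_17(38, -7476) = 1/289

Step 1 — x − y = 38 − (-7476) = 7514. Step 2 — v_17(7514) = 2 (factor: 7514 = (17^2 · 26); the sign does not affect v_p). Step 3 — |x − y|_17 = 17^{-2} = 1/289.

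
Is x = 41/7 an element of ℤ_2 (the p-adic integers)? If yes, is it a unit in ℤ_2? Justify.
x ∈ ℤ_2^× (unit); v_2(x) = 0

ℤ_2 = {x ∈ ℚ_2 : v_2(x) ≥ 0} and ℤ_2^× = {x ∈ ℤ_2 : v_2(x) = 0}. Here v_2(41/7) = v_2(num) − v_2(den) = 0; compare against these criteria.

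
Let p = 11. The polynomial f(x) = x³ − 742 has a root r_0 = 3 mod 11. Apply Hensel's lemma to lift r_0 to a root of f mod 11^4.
r_3 = 509 (mod 14641)

Hensel: r_{i+1} = r_i − f(r_i)/f′(r_i) mod 11^{i+2}, where f′(x) = 3x². Iterate:
  r_0 = 3 (mod 11)
  r_1 = 25 (mod 121)
  r_2 = 509 (mod 1331)
  r_3 = 509 (mod 14641)
Final: r = 509 with f(r) ≡ 0 mod 11^4.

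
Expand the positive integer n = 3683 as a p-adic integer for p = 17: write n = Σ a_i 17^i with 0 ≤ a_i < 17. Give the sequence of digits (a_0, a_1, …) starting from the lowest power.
(a_0, a_1, …) = (11, 12, 12)

Repeated division by 17 gives the digits low-to-high: 3683 = 11 + 12·17^1 + 12·17^2. Digit sequence: (11, 12, 12).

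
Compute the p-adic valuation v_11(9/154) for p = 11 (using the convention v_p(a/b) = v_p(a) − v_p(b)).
v_11(9/154) = -1

Factor powers of 11 from the numerator and denominator of the reduced fraction: 9 = 11^0 · 9 and 154 = 11^1 · 14. Apply v_p(a/b) = v_p(a) − v_p(b): v_11(9/154) = 0 − 1 = -1.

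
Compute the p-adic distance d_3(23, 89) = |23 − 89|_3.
d_3(23, 89) = 1/3

Step 1 — x − y = 23 − 89 = -66. Step 2 — v_3(-66) = 1 (factor: -66 = −(3^1 · 22); the sign does not affect v_p). Step 3 — |x − y|_3 = 3^{-1} = 1/3.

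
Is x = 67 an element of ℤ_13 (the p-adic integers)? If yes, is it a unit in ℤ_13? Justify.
x ∈ ℤ_13^× (unit); v_13(x) = 0

ℤ_13 = {x ∈ ℚ_13 : v_13(x) ≥ 0} and ℤ_13^× = {x ∈ ℤ_13 : v_13(x) = 0}. Here v_13(67) = v_13(num) − v_13(den) = 0; compare against these criteria.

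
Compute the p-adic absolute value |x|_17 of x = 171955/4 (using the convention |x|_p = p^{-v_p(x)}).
|171955/4|_17 = 1/4913

Step 1 — compute v_17(x) by factoring powers of 17 out of the numerator and denominator: v_17(171955/4) = 3. Step 2 — apply |x|_p = p^{-v_p(x)} = 17^{-3} = 1/4913.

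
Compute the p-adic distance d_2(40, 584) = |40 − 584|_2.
d_2(40, 584) = 1/32

Step 1 — x − y = 40 − 584 = -544. Step 2 — v_2(-544) = 5 (factor: -544 = −(2^5 · 17); the sign does not affect v_p). Step 3 — |x − y|_2 = 2^{-5} = 1/32.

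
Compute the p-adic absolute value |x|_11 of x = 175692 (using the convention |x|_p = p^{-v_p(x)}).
|175692|_11 = 1/14641

Step 1 — compute v_11(x) by factoring powers of 11 out of the numerator and denominator: v_11(175692) = 4. Step 2 — apply |x|_p = p^{-v_p(x)} = 11^{-4} = 1/14641.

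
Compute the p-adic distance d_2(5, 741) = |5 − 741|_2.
d_2(5, 741) = 1/32

Step 1 — x − y = 5 − 741 = -736. Step 2 — v_2(-736) = 5 (factor: -736 = −(2^5 · 23); the sign does not affect v_p). Step 3 — |x − y|_2 = 2^{-5} = 1/32.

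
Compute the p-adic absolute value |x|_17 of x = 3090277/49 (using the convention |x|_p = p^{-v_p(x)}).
|3090277/49|_17 = 1/83521

Step 1 — compute v_17(x) by factoring powers of 17 out of the numerator and denominator: v_17(3090277/49) = 4. Step 2 — apply |x|_p = p^{-v_p(x)} = 17^{-4} = 1/83521.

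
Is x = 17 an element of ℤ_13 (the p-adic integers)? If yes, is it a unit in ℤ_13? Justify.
x ∈ ℤ_13^× (unit); v_13(x) = 0

ℤ_13 = {x ∈ ℚ_13 : v_13(x) ≥ 0} and ℤ_13^× = {x ∈ ℤ_13 : v_13(x) = 0}. Here v_13(17) = v_13(num) − v_13(den) = 0; compare against these criteria.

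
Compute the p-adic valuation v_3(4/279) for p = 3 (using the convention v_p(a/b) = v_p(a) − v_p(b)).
v_3(4/279) = -2

Factor powers of 3 from the numerator and denominator of the reduced fraction: 4 = 3^0 · 4 and 279 = 3^2 · 31. Apply v_p(a/b) = v_p(a) − v_p(b): v_3(4/279) = 0 − 2 = -2.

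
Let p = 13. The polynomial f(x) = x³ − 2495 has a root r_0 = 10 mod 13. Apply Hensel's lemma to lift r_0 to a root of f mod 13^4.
r_3 = 6575 (mod 28561)

Hensel: r_{i+1} = r_i − f(r_i)/f′(r_i) mod 13^{i+2}, where f′(x) = 3x². Iterate:
  r_0 = 10 (mod 13)
  r_1 = 153 (mod 169)
  r_2 = 2181 (mod 2197)
  r_3 = 6575 (mod 28561)
Final: r = 6575 with f(r) ≡ 0 mod 13^4.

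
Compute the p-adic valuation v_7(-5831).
v_7(-5831) = 3

v_7(n) is the largest exponent k such that 7^k divides n. Factor out: -5831 = -7^3 · 17. (Sign doesn't affect v_p.) So v_7(-5831) = 3.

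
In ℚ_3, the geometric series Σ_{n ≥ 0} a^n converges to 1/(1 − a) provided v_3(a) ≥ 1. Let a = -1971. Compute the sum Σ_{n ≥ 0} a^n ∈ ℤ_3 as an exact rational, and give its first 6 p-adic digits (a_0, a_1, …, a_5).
Σ a^n = 1/(1 − a) = 1/1972;  first 6 digits = (1, 0, 0, 2, 2, 0)

v_3(a) = 3 ≥ 1, so the series converges in ℤ_3 to 1/(1 − a) = 1/(1 − (-1971)) = 1/1972. Expand this rational in ℤ_3: compute digits iteratively via d_i = x_i mod 3, x_{i+1} = (x_i − d_i)/3. The first 6 digits are (1, 0, 0, 2, 2, 0).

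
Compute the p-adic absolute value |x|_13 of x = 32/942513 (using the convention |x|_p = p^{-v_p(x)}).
|32/942513|_13 = 28561

Step 1 — compute v_13(x) by factoring powers of 13 out of the numerator and denominator: v_13(32/942513) = -4. Step 2 — apply |x|_p = p^{-v_p(x)} = 13^{4} = 28561.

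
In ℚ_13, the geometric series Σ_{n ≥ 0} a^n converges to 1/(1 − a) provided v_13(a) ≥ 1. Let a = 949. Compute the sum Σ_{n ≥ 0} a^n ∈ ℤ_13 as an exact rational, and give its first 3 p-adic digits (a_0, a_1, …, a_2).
Σ a^n = 1/(1 − a) = -1/948;  first 3 digits = (1, 8, 4)

v_13(a) = 1 ≥ 1, so the series converges in ℤ_13 to 1/(1 − a) = 1/(1 − 949) = -1/948. Expand this rational in ℤ_13: compute digits iteratively via d_i = x_i mod 13, x_{i+1} = (x_i − d_i)/13. The first 3 digits are (1, 8, 4).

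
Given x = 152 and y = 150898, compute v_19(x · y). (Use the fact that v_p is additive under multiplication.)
v_19(22936496) = 4

v_p(x) = 1 (factor: 152 = 19^1 · 8); v_p(y) = 3 (factor: 150898 = 19^3 · 22). Additivity: v_p(xy) = v_p(x) + v_p(y) = 1 + 3 = 4. (Direct check: xy = 22936496 = 19^4 · (176).)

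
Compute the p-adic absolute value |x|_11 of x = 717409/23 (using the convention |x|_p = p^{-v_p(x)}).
|717409/23|_11 = 1/14641

Step 1 — compute v_11(x) by factoring powers of 11 out of the numerator and denominator: v_11(717409/23) = 4. Step 2 — apply |x|_p = p^{-v_p(x)} = 11^{-4} = 1/14641.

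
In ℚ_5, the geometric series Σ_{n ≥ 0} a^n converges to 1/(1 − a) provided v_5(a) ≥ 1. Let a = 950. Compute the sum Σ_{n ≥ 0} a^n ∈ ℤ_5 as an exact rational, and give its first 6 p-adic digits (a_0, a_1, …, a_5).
Σ a^n = 1/(1 − a) = -1/949;  first 6 digits = (1, 0, 3, 2, 0, 4)

v_5(a) = 2 ≥ 1, so the series converges in ℤ_5 to 1/(1 − a) = 1/(1 − 950) = -1/949. Expand this rational in ℤ_5: compute digits iteratively via d_i = x_i mod 5, x_{i+1} = (x_i − d_i)/5. The first 6 digits are (1, 0, 3, 2, 0, 4).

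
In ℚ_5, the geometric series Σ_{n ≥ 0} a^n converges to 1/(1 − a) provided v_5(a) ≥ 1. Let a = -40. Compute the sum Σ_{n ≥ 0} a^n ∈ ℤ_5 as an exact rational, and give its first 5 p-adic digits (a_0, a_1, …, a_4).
Σ a^n = 1/(1 − a) = 1/41;  first 5 digits = (1, 2, 2, 0, 1)

v_5(a) = 1 ≥ 1, so the series converges in ℤ_5 to 1/(1 − a) = 1/(1 − (-40)) = 1/41. Expand this rational in ℤ_5: compute digits iteratively via d_i = x_i mod 5, x_{i+1} = (x_i − d_i)/5. The first 5 digits are (1, 2, 2, 0, 1).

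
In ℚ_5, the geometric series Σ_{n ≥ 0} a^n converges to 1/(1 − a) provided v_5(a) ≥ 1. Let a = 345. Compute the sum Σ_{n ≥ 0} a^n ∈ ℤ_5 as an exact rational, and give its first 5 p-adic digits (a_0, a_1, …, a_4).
Σ a^n = 1/(1 − a) = -1/344;  first 5 digits = (1, 4, 4, 3, 3)

v_5(a) = 1 ≥ 1, so the series converges in ℤ_5 to 1/(1 − a) = 1/(1 − 345) = -1/344. Expand this rational in ℤ_5: compute digits iteratively via d_i = x_i mod 5, x_{i+1} = (x_i − d_i)/5. The first 5 digits are (1, 4, 4, 3, 3).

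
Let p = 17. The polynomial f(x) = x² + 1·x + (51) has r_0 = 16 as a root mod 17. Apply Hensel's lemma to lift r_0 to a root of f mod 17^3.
r_2 = 2651 (mod 4913)

Hensel: r_{i+1} = r_i − f(r_i)·(f′(r_i))^{-1} mod 17^{i+2}, f′(x) = 2x + 1. Iterate:
  r_0 = 16 (mod 17)
  r_1 = 50 (mod 289)
  r_2 = 2651 (mod 4913)
Final: r = 2651 satisfies f(r) ≡ 0 mod 17^3.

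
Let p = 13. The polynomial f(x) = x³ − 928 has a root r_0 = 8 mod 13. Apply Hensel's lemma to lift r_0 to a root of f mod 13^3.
r_2 = 658 (mod 2197)

Hensel: r_{i+1} = r_i − f(r_i)/f′(r_i) mod 13^{i+2}, where f′(x) = 3x². Iterate:
  r_0 = 8 (mod 13)
  r_1 = 151 (mod 169)
  r_2 = 658 (mod 2197)
Final: r = 658 with f(r) ≡ 0 mod 13^3.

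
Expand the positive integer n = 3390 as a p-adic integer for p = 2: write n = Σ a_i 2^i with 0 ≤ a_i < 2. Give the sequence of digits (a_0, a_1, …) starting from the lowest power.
(a_0, a_1, …) = (0, 1, 1, 1, 1, 1, 0, 0, 1, 0, 1, 1)

Repeated division by 2 gives the digits low-to-high: 3390 = 1·2^1 + 1·2^2 + 1·2^3 + 1·2^4 + 1·2^5 + 1·2^8 + 1·2^10 + 1·2^11. Digit sequence: (0, 1, 1, 1, 1, 1, 0, 0, 1, 0, 1, 1).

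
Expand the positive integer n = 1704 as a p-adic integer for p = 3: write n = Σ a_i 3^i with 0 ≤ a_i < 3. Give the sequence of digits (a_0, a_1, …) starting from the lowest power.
(a_0, a_1, …) = (0, 1, 0, 0, 0, 1, 2)

Repeated division by 3 gives the digits low-to-high: 1704 = 1·3^1 + 1·3^5 + 2·3^6. Digit sequence: (0, 1, 0, 0, 0, 1, 2).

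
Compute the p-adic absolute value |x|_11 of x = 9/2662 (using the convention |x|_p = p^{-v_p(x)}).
|9/2662|_11 = 1331

Step 1 — compute v_11(x) by factoring powers of 11 out of the numerator and denominator: v_11(9/2662) = -3. Step 2 — apply |x|_p = p^{-v_p(x)} = 11^{3} = 1331.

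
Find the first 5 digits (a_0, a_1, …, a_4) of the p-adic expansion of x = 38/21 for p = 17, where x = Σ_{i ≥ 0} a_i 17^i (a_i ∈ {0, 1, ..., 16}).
(a_0, …, a_4) = (1, 13, 13, 0, 4)

v_17(38/21) = 0 (numerator and denominator both coprime to 17), so x ∈ ℤ_17^×. Compute digits iteratively via a_i = x_i mod 17, x_{i+1} = (x_i − a_i)/17, with x_0 = x:
  x_0 = 38/21;  a_0 = 1;  x_1 = (x_0 − 1)/17 = 1/21
  x_1 = 1/21;  a_1 = 13;  x_2 = (x_1 − 13)/17 = -16/21
  x_2 = -16/21;  a_2 = 13;  x_3 = (x_2 − 13)/17 = -17/21
  x_3 = -17/21;  a_3 = 0;  x_4 = (x_3 − 0)/17 = -1/21
  x_4 = -1/21;  a_4 = 4;  x_5 = (x_4 − 4)/17 = -5/21
Digits: (1, 13, 13, 0, 4).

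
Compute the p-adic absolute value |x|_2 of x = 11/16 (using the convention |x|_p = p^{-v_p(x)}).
|11/16|_2 = 16

Step 1 — compute v_2(x) by factoring powers of 2 out of the numerator and denominator: v_2(11/16) = -4. Step 2 — apply |x|_p = p^{-v_p(x)} = 2^{4} = 16.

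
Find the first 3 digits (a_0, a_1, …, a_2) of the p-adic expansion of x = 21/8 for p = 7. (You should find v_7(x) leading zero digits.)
(a_0, …, a_2) = (0, 3, 4)

v_7(21/8) = 1, so a_0 = ... = a_0 = 0. Factor out: x = 7^1 · u with u = 3/8 a unit in ℤ_7. Expand u iteratively via a_{v+i} = u_i mod 7, u_{i+1} = (u_i − a_{v+i})/7:
  u_0 = 3/8;  a_1 = 3;  u_1 = (u_0 − 3)/7 = -3/8
  u_1 = -3/8;  a_2 = 4;  u_2 = (u_1 − 4)/7 = -5/8
Digits: (0, 3, 4).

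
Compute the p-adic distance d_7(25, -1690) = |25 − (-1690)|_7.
d_7(25, -1690) = 1/343

Step 1 — x − y = 25 − (-1690) = 1715. Step 2 — v_7(1715) = 3 (factor: 1715 = (7^3 · 5); the sign does not affect v_p). Step 3 — |x − y|_7 = 7^{-3} = 1/343.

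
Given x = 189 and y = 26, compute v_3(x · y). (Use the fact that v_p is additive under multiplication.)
v_3(4914) = 3

v_p(x) = 3 (factor: 189 = 3^3 · 7); v_p(y) = 0 (factor: 26 = 3^0 · 26). Additivity: v_p(xy) = v_p(x) + v_p(y) = 3 + 0 = 3. (Direct check: xy = 4914 = 3^3 · (182).)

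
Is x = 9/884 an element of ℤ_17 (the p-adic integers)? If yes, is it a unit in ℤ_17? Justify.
x ∉ ℤ_17 (v_17(x) = -1 < 0)

ℤ_17 = {x ∈ ℚ_17 : v_17(x) ≥ 0} and ℤ_17^× = {x ∈ ℤ_17 : v_17(x) = 0}. Here v_17(9/884) = v_17(num) − v_17(den) = -1; compare against these criteria.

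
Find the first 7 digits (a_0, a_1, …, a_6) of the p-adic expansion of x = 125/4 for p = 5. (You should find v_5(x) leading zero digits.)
(a_0, …, a_6) = (0, 0, 0, 4, 3, 3, 3)

v_5(125/4) = 3, so a_0 = ... = a_2 = 0. Factor out: x = 5^3 · u with u = 1/4 a unit in ℤ_5. Expand u iteratively via a_{v+i} = u_i mod 5, u_{i+1} = (u_i − a_{v+i})/5:
  u_0 = 1/4;  a_3 = 4;  u_1 = (u_0 − 4)/5 = -3/4
  u_1 = -3/4;  a_4 = 3;  u_2 = (u_1 − 3)/5 = -3/4
  u_2 = -3/4;  a_5 = 3;  u_3 = (u_2 − 3)/5 = -3/4
  u_3 = -3/4;  a_6 = 3;  u_4 = (u_3 − 3)/5 = -3/4
Digits: (0, 0, 0, 4, 3, 3, 3).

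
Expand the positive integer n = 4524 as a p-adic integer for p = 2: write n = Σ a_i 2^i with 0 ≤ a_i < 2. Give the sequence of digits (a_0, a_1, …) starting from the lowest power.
(a_0, a_1, …) = (0, 0, 1, 1, 0, 1, 0, 1, 1, 0, 0, 0, 1)

Repeated division by 2 gives the digits low-to-high: 4524 = 1·2^2 + 1·2^3 + 1·2^5 + 1·2^7 + 1·2^8 + 1·2^12. Digit sequence: (0, 0, 1, 1, 0, 1, 0, 1, 1, 0, 0, 0, 1).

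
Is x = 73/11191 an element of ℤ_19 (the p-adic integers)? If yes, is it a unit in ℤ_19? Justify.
x ∉ ℤ_19 (v_19(x) = -2 < 0)

ℤ_19 = {x ∈ ℚ_19 : v_19(x) ≥ 0} and ℤ_19^× = {x ∈ ℤ_19 : v_19(x) = 0}. Here v_19(73/11191) = v_19(num) − v_19(den) = -2; compare against these criteria.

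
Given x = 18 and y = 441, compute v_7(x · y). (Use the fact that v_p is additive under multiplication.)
v_7(7938) = 2

v_p(x) = 0 (factor: 18 = 7^0 · 18); v_p(y) = 2 (factor: 441 = 7^2 · 9). Additivity: v_p(xy) = v_p(x) + v_p(y) = 0 + 2 = 2. (Direct check: xy = 7938 = 7^2 · (162).)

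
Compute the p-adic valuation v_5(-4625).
v_5(-4625) = 3

v_5(n) is the largest exponent k such that 5^k divides n. Factor out: -4625 = -5^3 · 37. (Sign doesn't affect v_p.) So v_5(-4625) = 3.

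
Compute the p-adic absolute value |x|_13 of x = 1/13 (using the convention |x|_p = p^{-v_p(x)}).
|1/13|_13 = 13

Step 1 — compute v_13(x) by factoring powers of 13 out of the numerator and denominator: v_13(1/13) = -1. Step 2 — apply |x|_p = p^{-v_p(x)} = 13^{1} = 13.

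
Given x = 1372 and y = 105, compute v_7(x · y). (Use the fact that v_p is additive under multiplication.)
v_7(144060) = 4

v_p(x) = 3 (factor: 1372 = 7^3 · 4); v_p(y) = 1 (factor: 105 = 7^1 · 15). Additivity: v_p(xy) = v_p(x) + v_p(y) = 3 + 1 = 4. (Direct check: xy = 144060 = 7^4 · (60).)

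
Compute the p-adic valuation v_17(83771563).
v_17(83771563) = 5

v_17(n) is the largest exponent k such that 17^k divides n. Factor out: 83771563 = 17^5 · 59. (Sign doesn't affect v_p.) So v_17(83771563) = 5.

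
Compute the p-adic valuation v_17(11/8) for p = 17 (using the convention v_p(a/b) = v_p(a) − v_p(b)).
v_17(11/8) = 0

Factor powers of 17 from the numerator and denominator of the reduced fraction: 11 = 17^0 · 11 and 8 = 17^0 · 8. Apply v_p(a/b) = v_p(a) − v_p(b): v_17(11/8) = 0 − 0 = 0.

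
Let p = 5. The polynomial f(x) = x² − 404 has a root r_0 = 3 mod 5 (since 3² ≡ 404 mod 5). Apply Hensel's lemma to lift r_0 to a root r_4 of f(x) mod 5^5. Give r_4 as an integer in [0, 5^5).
r_4 = 2398 (mod 3125)

Hensel's recurrence: r_{i+1} = r_i − f(r_i)·(f′(r_i))^{-1} mod 5^{i+2}, with f′(x) = 2x. Iterate:
  r_0 = 3 (mod 5)
  r_1 = 23 (mod 25)
  r_2 = 23 (mod 125)
  r_3 = 523 (mod 625)
  r_4 = 2398 (mod 3125)
Final: r_4 = 2398, and one checks f(r_4) ≡ 0 mod 5^5.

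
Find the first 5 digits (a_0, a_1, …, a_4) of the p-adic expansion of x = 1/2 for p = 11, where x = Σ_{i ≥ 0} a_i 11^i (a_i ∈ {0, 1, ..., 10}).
(a_0, …, a_4) = (6, 5, 5, 5, 5)

v_11(1/2) = 0 (numerator and denominator both coprime to 11), so x ∈ ℤ_11^×. Compute digits iteratively via a_i = x_i mod 11, x_{i+1} = (x_i − a_i)/11, with x_0 = x:
  x_0 = 1/2;  a_0 = 6;  x_1 = (x_0 − 6)/11 = -1/2
  x_1 = -1/2;  a_1 = 5;  x_2 = (x_1 − 5)/11 = -1/2
  x_2 = -1/2;  a_2 = 5;  x_3 = (x_2 − 5)/11 = -1/2
  x_3 = -1/2;  a_3 = 5;  x_4 = (x_3 − 5)/11 = -1/2
  x_4 = -1/2;  a_4 = 5;  x_5 = (x_4 − 5)/11 = -1/2
Digits: (6, 5, 5, 5, 5).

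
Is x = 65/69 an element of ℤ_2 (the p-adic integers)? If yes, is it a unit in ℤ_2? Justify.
x ∈ ℤ_2^× (unit); v_2(x) = 0

ℤ_2 = {x ∈ ℚ_2 : v_2(x) ≥ 0} and ℤ_2^× = {x ∈ ℤ_2 : v_2(x) = 0}. Here v_2(65/69) = v_2(num) − v_2(den) = 0; compare against these criteria.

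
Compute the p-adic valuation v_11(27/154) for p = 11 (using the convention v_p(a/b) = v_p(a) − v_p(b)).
v_11(27/154) = -1

Factor powers of 11 from the numerator and denominator of the reduced fraction: 27 = 11^0 · 27 and 154 = 11^1 · 14. Apply v_p(a/b) = v_p(a) − v_p(b): v_11(27/154) = 0 − 1 = -1.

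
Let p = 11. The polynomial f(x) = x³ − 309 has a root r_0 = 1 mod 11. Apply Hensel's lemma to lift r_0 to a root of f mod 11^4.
r_3 = 13817 (mod 14641)

Hensel: r_{i+1} = r_i − f(r_i)/f′(r_i) mod 11^{i+2}, where f′(x) = 3x². Iterate:
  r_0 = 1 (mod 11)
  r_1 = 23 (mod 121)
  r_2 = 507 (mod 1331)
  r_3 = 13817 (mod 14641)
Final: r = 13817 with f(r) ≡ 0 mod 11^4.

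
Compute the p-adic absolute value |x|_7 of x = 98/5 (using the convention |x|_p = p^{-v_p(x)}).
|98/5|_7 = 1/49

Step 1 — compute v_7(x) by factoring powers of 7 out of the numerator and denominator: v_7(98/5) = 2. Step 2 — apply |x|_p = p^{-v_p(x)} = 7^{-2} = 1/49.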